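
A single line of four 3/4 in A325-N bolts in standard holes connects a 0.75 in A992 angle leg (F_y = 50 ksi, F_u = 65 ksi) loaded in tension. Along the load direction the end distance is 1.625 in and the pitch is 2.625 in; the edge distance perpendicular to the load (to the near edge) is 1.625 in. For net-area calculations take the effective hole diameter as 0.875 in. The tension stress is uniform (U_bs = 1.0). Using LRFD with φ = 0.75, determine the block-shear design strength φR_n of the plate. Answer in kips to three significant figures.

185 kips

Shear plane L_v = 1.625 + 3·2.625 = 9.5 in; A_gv = 9.5 × 0.75 = 7.125 in².
A_nv = (9.5 − 3.5·0.875) × 0.75 = 4.828 in².
A_nt = (1.625 − 0.5·0.875) × 0.75 = 0.8906 in².
0.6 F_u A_nv = 188.3 kips; 0.6 F_y A_gv = 213.8 kips → shear rupture governs the shear term.
R_n = 188.3 + 1.0 × 65 × 0.8906 = 246.2 kips.
Design strength φR_n = 0.75 × 246.2 = 185 kips.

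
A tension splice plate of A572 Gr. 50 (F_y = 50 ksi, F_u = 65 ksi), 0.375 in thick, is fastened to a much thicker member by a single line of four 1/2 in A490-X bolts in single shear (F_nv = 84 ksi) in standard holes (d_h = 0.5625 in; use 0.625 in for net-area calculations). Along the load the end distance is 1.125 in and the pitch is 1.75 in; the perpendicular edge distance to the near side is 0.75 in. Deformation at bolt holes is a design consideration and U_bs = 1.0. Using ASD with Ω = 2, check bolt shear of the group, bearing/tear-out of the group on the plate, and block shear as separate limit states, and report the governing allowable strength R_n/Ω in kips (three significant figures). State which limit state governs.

33 kips (bolt shear governs)

Bolt shear: A_b = π·0.5²/4 = 0.1963 in²; R_n = 84 × 0.1963 × 4 × 1 = 65.97 kips → 65.97 / 2 = 33 kips.
Bearing: edge l_c = 0.8438, r_n = 24.68 kips; interior l_c = 1.188, r_n = 29.25 kips; R_n = 24.68 + 3·29.25 = 112.4 kips → 56.2 kips.
Block shear: A_gv = 2.391, A_nv = 1.57, A_nt = 0.1641 in²; R_n = min(0.6F_uA_nv, 0.6F_yA_gv) + U_bs·F_u·A_nt = 71.91 kips → 36 kips.
Bolt shear governs: 33 kips.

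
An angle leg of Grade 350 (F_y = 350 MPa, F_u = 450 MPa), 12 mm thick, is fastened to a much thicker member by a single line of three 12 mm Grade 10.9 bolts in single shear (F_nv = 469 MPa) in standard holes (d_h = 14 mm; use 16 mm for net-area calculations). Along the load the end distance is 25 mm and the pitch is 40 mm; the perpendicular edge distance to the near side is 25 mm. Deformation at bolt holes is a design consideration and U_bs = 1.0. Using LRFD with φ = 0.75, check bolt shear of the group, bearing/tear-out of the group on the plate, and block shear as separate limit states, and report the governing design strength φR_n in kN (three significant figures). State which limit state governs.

Bolt shear: A_b = π·12²/4 = 113.1 mm²; R_n = 469 × 113.1 × 3 × 1 / 1000 = 159.1 kN → 0.75 × 159.1 = 119 kN.
Bearing: edge l_c = 18, r_n = 116.6 kN; interior l_c = 26, r_n = 155.5 kN; R_n = 116.6 + 2·155.5 = 427.7 kN → 321 kN.
Block shear: A_gv = 1260, A_nv = 780, A_nt = 204 mm²; R_n = min(0.6F_uA_nv, 0.6F_yA_gv) + U_bs·F_u·A_nt = 302.4 kN → 227 kN.
Bolt shear governs: 119 kN.

119 kN (bolt shear governs)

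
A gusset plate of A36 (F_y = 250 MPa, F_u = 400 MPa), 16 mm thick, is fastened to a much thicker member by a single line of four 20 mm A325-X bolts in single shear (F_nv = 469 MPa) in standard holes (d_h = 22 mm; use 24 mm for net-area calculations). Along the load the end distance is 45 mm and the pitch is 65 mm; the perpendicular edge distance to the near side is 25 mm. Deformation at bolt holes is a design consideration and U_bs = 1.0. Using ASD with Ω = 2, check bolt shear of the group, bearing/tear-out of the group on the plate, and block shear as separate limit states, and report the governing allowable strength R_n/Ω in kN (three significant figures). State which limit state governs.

Bolt shear: A_b = π·20²/4 = 314.2 mm²; R_n = 469 × 314.2 × 4 × 1 / 1000 = 589.4 kN → 589.4 / 2 = 295 kN.
Bearing: edge l_c = 34, r_n = 261.1 kN; interior l_c = 43, r_n = 307.2 kN; R_n = 261.1 + 3·307.2 = 1183 kN → 591 kN.
Block shear: A_gv = 3840, A_nv = 2496, A_nt = 208 mm²; R_n = min(0.6F_uA_nv, 0.6F_yA_gv) + U_bs·F_u·A_nt = 659.2 kN → 330 kN.
Bolt shear governs: 295 kN.

295 kN (bolt shear governs)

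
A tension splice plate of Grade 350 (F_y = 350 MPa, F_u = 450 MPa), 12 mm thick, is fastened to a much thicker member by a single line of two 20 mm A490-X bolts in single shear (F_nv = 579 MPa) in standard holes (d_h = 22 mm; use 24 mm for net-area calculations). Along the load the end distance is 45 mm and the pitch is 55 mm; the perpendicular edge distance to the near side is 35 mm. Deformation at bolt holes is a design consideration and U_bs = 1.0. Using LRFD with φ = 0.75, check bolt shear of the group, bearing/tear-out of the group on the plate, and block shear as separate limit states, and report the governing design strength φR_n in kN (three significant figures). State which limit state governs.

249 kN (block shear governs)

Bolt shear: A_b = π·20²/4 = 314.2 mm²; R_n = 579 × 314.2 × 2 × 1 / 1000 = 363.8 kN → 0.75 × 363.8 = 273 kN.
Bearing: edge l_c = 34, r_n = 220.3 kN; interior l_c = 33, r_n = 213.8 kN; R_n = 220.3 + 1·213.8 = 434.2 kN → 326 kN.
Block shear: A_gv = 1200, A_nv = 768, A_nt = 276 mm²; R_n = min(0.6F_uA_nv, 0.6F_yA_gv) + U_bs·F_u·A_nt = 331.6 kN → 249 kN.
Block shear governs: 249 kN.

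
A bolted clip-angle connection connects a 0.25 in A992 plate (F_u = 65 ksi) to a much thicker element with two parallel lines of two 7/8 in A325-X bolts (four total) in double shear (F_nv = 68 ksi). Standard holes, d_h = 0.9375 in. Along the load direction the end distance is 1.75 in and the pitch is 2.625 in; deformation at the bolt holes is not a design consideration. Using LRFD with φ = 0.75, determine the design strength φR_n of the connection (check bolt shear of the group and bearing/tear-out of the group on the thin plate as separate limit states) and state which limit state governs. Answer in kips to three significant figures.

109 kips (bearing governs)

Bolt shear: A_b = π·0.875²/4 = 0.6013 in²; R_n = 68 × 0.6013 × 4 × 2 = 327.1 kips → 0.75 × 327.1 = 245 kips.
Bearing (1.5 l_c t F_u ≤ 3.0 d t F_u): upper limit = 3.0·0.875·0.25·65 = 42.66 kips.
  Edge l_c = 1.75 − 0.9375/2 = 1.281 → r_n = 31.23 kips; interior l_c = 2.625 − 0.9375 = 1.688 → r_n = 41.13 kips.
  R_n,bearing = 2·31.23 + 2·41.13 = 144.7 kips → 0.75 × 144.7 = 109 kips.
Bearing governs: 109 kips.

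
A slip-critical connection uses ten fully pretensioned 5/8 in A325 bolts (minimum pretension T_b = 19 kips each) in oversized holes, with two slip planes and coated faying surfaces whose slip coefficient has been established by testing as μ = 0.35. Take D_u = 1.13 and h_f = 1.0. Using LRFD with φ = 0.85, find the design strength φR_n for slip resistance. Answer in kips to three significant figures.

R_n = μ · D_u · h_f · T_b · n_s · n_b = 0.35 × 1.13 × 1.0 × 19 × 2 × 10 = 150.3 kips.
Design strength φR_n = 0.85 × 150.3 = 128 kips.

128 kips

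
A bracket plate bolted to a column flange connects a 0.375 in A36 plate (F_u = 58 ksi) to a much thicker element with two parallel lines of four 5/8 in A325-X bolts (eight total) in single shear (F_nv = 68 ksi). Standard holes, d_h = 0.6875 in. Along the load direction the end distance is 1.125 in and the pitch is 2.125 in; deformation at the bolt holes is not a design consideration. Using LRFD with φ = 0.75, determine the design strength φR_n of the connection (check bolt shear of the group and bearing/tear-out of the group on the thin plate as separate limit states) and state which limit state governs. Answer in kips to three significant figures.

125 kips (bolt shear governs)

Bolt shear: A_b = π·0.625²/4 = 0.3068 in²; R_n = 68 × 0.3068 × 8 × 1 = 166.9 kips → 0.75 × 166.9 = 125 kips.
Bearing (1.5 l_c t F_u ≤ 3.0 d t F_u): upper limit = 3.0·0.625·0.375·58 = 40.78 kips.
  Edge l_c = 1.125 − 0.6875/2 = 0.7812 → r_n = 25.49 kips; interior l_c = 2.125 − 0.6875 = 1.438 → r_n = 40.78 kips.
  R_n,bearing = 2·25.49 + 6·40.78 = 295.7 kips → 0.75 × 295.7 = 222 kips.
Bolt shear governs: 125 kips.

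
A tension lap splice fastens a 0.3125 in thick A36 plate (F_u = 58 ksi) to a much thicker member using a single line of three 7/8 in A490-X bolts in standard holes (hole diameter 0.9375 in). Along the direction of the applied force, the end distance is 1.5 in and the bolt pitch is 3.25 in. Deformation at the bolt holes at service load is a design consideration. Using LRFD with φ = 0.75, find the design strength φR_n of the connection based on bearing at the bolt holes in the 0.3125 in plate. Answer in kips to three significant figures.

Per bolt r_n = 1.2 l_c t F_u ≤ 2.4 d t F_u; upper limit = 2.4 × 0.875 × 0.3125 × 58 = 38.06 kips.
Edge bolt: l_c = 1.5 − 0.9375/2 = 1.031 in → 1.2 × 1.031 × 0.3125 × 58 = 22.43 → r_n = 22.43 kips.
Interior bolts: l_c = 3.25 − 0.9375 = 2.312 in → 1.2 × 2.312 × 0.3125 × 58 = 50.3 → r_n = 38.06 kips.
R_n = 1 × 22.43 + 2 × 38.06 = 98.55 kips.
Design strength φR_n = 0.75 × 98.55 = 73.9 kips.

73.9 kips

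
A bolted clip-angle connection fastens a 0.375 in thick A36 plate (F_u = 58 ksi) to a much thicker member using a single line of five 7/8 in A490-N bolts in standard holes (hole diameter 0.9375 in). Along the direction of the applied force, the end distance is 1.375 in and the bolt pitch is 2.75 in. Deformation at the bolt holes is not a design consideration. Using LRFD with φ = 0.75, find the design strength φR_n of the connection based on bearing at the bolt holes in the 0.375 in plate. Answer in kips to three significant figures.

193 kips

Per bolt r_n = 1.5 l_c t F_u ≤ 3.0 d t F_u; upper limit = 3.0 × 0.875 × 0.375 × 58 = 57.09 kips.
Edge bolt: l_c = 1.375 − 0.9375/2 = 0.9062 in → 1.5 × 0.9062 × 0.375 × 58 = 29.57 → r_n = 29.57 kips.
Interior bolts: l_c = 2.75 − 0.9375 = 1.812 in → 1.5 × 1.812 × 0.375 × 58 = 59.13 → r_n = 57.09 kips.
R_n = 1 × 29.57 + 4 × 57.09 = 257.9 kips.
Design strength φR_n = 0.75 × 257.9 = 193 kips.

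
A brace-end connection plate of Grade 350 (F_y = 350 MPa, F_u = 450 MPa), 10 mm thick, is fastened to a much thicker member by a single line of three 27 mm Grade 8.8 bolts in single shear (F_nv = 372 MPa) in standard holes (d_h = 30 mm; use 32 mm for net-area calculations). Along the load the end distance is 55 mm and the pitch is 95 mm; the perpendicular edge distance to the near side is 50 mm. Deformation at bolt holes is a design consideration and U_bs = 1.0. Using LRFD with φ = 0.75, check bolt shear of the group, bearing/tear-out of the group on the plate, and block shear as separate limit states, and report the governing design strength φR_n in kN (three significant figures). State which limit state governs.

449 kN (block shear governs)

Bolt shear: A_b = π·27²/4 = 572.6 mm²; R_n = 372 × 572.6 × 3 × 1 / 1000 = 639 kN → 0.75 × 639 = 479 kN.
Bearing: edge l_c = 40, r_n = 216 kN; interior l_c = 65, r_n = 291.6 kN; R_n = 216 + 2·291.6 = 799.2 kN → 599 kN.
Block shear: A_gv = 2450, A_nv = 1650, A_nt = 340 mm²; R_n = min(0.6F_uA_nv, 0.6F_yA_gv) + U_bs·F_u·A_nt = 598.5 kN → 449 kN.
Block shear governs: 449 kN.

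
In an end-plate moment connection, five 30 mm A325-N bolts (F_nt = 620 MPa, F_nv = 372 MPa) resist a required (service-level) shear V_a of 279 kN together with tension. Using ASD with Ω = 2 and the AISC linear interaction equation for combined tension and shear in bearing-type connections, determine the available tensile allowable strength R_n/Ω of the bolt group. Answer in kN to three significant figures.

A_b = π·30²/4 = 706.9 mm²; f_rv = 279 × 1000 / (5 × 706.9) = 78.94 MPa.
F'_nt = 1.3 F_nt − (Ω F_nt / F_nv) f_rv = 1.3·620 − (2·620/372)·78.94 = 542.9 MPa, capped at F_nt → F'_nt = 542.9 MPa.
R_n = F'_nt · A_b · n = 542.9 × 706.9 × 5 / 1000 = 1919 kN.
Allowable strength R_n/Ω = 1919 / 2 = 959 kN.

959 kN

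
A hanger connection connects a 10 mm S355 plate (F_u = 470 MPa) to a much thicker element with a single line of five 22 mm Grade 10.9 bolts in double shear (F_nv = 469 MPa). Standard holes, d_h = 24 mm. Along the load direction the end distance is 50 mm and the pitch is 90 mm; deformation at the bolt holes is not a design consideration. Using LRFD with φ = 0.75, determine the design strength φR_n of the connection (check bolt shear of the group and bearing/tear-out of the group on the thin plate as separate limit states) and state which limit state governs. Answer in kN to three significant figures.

1130 kN (bearing governs)

Bolt shear: A_b = π·22²/4 = 380.1 mm²; R_n = 469 × 380.1 × 5 × 2 / 1000 = 1783 kN → 0.75 × 1783 = 1340 kN.
Bearing (1.5 l_c t F_u ≤ 3.0 d t F_u): upper limit = 3.0·22·10·470 / 1000 = 310.2 kN.
  Edge l_c = 50 − 24/2 = 38 → r_n = 267.9 kN; interior l_c = 90 − 24 = 66 → r_n = 310.2 kN.
  R_n,bearing = 1·267.9 + 4·310.2 = 1509 kN → 0.75 × 1509 = 1130 kN.
Bearing governs: 1130 kN.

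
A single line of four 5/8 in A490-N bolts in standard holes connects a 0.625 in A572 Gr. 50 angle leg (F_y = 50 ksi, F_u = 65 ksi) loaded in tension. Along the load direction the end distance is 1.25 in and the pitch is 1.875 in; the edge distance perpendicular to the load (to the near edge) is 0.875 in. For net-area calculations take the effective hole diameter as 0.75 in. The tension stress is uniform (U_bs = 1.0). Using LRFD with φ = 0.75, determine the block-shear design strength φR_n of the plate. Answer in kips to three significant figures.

92.9 kips

Shear plane L_v = 1.25 + 3·1.875 = 6.875 in; A_gv = 6.875 × 0.625 = 4.297 in².
A_nv = (6.875 − 3.5·0.75) × 0.625 = 2.656 in².
A_nt = (0.875 − 0.5·0.75) × 0.625 = 0.3125 in².
0.6 F_u A_nv = 103.6 kips; 0.6 F_y A_gv = 128.9 kips → shear rupture governs the shear term.
R_n = 103.6 + 1.0 × 65 × 0.3125 = 123.9 kips.
Design strength φR_n = 0.75 × 123.9 = 92.9 kips.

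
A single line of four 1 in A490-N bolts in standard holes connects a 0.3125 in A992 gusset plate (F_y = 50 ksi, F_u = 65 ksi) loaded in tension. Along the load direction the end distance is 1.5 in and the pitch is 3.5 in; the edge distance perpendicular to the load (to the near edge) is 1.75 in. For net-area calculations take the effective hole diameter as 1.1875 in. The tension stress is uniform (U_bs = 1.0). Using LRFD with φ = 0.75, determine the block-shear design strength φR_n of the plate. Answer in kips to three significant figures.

89.3 kips

Shear plane L_v = 1.5 + 3·3.5 = 12 in; A_gv = 12 × 0.3125 = 3.75 in².
A_nv = (12 − 3.5·1.1875) × 0.3125 = 2.451 in².
A_nt = (1.75 − 0.5·1.1875) × 0.3125 = 0.3613 in².
0.6 F_u A_nv = 95.6 kips; 0.6 F_y A_gv = 112.5 kips → shear rupture governs the shear term.
R_n = 95.6 + 1.0 × 65 × 0.3613 = 119.1 kips.
Design strength φR_n = 0.75 × 119.1 = 89.3 kips.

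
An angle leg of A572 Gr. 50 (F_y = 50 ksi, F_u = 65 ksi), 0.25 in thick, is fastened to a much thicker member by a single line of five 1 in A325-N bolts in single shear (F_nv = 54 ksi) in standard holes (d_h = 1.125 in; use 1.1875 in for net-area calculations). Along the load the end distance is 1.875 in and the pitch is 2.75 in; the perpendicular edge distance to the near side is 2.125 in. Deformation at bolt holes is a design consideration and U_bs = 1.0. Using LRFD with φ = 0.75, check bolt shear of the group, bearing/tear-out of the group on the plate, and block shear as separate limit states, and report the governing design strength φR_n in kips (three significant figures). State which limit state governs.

Bolt shear: A_b = π·1²/4 = 0.7854 in²; R_n = 54 × 0.7854 × 5 × 1 = 212.1 kips → 0.75 × 212.1 = 159 kips.
Bearing: edge l_c = 1.312, r_n = 25.59 kips; interior l_c = 1.625, r_n = 31.69 kips; R_n = 25.59 + 4·31.69 = 152.3 kips → 114 kips.
Block shear: A_gv = 3.219, A_nv = 1.883, A_nt = 0.3828 in²; R_n = min(0.6F_uA_nv, 0.6F_yA_gv) + U_bs·F_u·A_nt = 98.31 kips → 73.7 kips.
Block shear governs: 73.7 kips.

73.7 kips (block shear governs)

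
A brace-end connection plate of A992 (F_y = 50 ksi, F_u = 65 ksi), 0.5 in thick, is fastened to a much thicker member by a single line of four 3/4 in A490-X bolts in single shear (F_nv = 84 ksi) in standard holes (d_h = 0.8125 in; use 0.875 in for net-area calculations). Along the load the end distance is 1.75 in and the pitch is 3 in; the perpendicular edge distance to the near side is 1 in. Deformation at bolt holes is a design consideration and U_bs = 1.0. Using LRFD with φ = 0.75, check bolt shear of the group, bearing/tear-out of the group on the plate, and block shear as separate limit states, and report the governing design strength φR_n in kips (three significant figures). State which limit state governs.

111 kips (bolt shear governs)

Bolt shear: A_b = π·0.75²/4 = 0.4418 in²; R_n = 84 × 0.4418 × 4 × 1 = 148.4 kips → 0.75 × 148.4 = 111 kips.
Bearing: edge l_c = 1.344, r_n = 52.41 kips; interior l_c = 2.188, r_n = 58.5 kips; R_n = 52.41 + 3·58.5 = 227.9 kips → 171 kips.
Block shear: A_gv = 5.375, A_nv = 3.844, A_nt = 0.2812 in²; R_n = min(0.6F_uA_nv, 0.6F_yA_gv) + U_bs·F_u·A_nt = 168.2 kips → 126 kips.
Bolt shear governs: 111 kips.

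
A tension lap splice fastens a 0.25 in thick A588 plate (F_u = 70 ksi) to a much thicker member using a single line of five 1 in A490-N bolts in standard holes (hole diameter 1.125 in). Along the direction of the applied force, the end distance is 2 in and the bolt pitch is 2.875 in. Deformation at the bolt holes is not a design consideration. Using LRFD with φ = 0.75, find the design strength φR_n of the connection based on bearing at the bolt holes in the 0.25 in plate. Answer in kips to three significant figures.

Per bolt r_n = 1.5 l_c t F_u ≤ 3.0 d t F_u; upper limit = 3.0 × 1 × 0.25 × 70 = 52.5 kips.
Edge bolt: l_c = 2 − 1.125/2 = 1.438 in → 1.5 × 1.438 × 0.25 × 70 = 37.73 → r_n = 37.73 kips.
Interior bolts: l_c = 2.875 − 1.125 = 1.75 in → 1.5 × 1.75 × 0.25 × 70 = 45.94 → r_n = 45.94 kips.
R_n = 1 × 37.73 + 4 × 45.94 = 221.5 kips.
Design strength φR_n = 0.75 × 221.5 = 166 kips.

166 kips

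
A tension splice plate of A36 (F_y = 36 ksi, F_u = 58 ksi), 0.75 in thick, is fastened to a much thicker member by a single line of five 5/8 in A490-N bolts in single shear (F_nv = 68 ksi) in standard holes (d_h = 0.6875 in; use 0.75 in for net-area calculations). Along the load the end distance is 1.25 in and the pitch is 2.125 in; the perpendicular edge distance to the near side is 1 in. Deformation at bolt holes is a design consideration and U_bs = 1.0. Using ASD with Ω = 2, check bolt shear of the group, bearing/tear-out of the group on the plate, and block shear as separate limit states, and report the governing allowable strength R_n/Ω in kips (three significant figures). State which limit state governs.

52.2 kips (bolt shear governs)

Bolt shear: A_b = π·0.625²/4 = 0.3068 in²; R_n = 68 × 0.3068 × 5 × 1 = 104.3 kips → 104.3 / 2 = 52.2 kips.
Bearing: edge l_c = 0.9062, r_n = 47.31 kips; interior l_c = 1.438, r_n = 65.25 kips; R_n = 47.31 + 4·65.25 = 308.3 kips → 154 kips.
Block shear: A_gv = 7.312, A_nv = 4.781, A_nt = 0.4688 in²; R_n = min(0.6F_uA_nv, 0.6F_yA_gv) + U_bs·F_u·A_nt = 185.1 kips → 92.6 kips.
Bolt shear governs: 52.2 kips.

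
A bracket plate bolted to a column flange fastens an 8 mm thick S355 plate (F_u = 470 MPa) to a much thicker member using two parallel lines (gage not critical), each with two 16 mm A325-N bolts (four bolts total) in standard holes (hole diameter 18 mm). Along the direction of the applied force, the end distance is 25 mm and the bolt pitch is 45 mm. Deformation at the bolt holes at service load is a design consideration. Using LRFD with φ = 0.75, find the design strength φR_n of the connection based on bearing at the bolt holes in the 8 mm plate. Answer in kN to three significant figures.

Per bolt r_n = 1.2 l_c t F_u ≤ 2.4 d t F_u; upper limit = 2.4 × 16 × 8 × 470 / 1000 = 144.4 kN.
Edge bolt: l_c = 25 − 18/2 = 16 mm → 1.2 × 16 × 8 × 470 / 1000 = 72.19 → r_n = 72.19 kN.
Interior bolts: l_c = 45 − 18 = 27 mm → 1.2 × 27 × 8 × 470 / 1000 = 121.8 → r_n = 121.8 kN.
R_n = 2 × 72.19 + 2 × 121.8 = 388 kN.
Design strength φR_n = 0.75 × 388 = 291 kN.

291 kN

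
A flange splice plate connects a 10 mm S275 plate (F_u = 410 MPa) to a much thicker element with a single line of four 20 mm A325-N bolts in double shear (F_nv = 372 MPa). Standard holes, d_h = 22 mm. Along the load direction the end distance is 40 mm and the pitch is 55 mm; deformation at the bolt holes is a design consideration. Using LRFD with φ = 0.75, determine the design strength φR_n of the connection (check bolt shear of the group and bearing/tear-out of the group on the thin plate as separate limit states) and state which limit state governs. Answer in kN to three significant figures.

472 kN (bearing governs)

Bolt shear: A_b = π·20²/4 = 314.2 mm²; R_n = 372 × 314.2 × 4 × 2 / 1000 = 934.9 kN → 0.75 × 934.9 = 701 kN.
Bearing (1.2 l_c t F_u ≤ 2.4 d t F_u): upper limit = 2.4·20·10·410 / 1000 = 196.8 kN.
  Edge l_c = 40 − 22/2 = 29 → r_n = 142.7 kN; interior l_c = 55 − 22 = 33 → r_n = 162.4 kN.
  R_n,bearing = 1·142.7 + 3·162.4 = 629.8 kN → 0.75 × 629.8 = 472 kN.
Bearing governs: 472 kN.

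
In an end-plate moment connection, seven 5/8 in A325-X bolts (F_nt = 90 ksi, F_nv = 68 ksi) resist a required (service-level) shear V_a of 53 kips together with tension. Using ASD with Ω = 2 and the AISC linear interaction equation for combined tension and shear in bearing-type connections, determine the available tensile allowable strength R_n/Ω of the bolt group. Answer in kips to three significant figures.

55.5 kips

A_b = π·0.625²/4 = 0.3068 in²; f_rv = 53 / (7 × 0.3068) = 24.68 ksi.
F'_nt = 1.3 F_nt − (Ω F_nt / F_nv) f_rv = 1.3·90 − (2·90/68)·24.68 = 51.67 ksi, capped at F_nt → F'_nt = 51.67 ksi.
R_n = F'_nt · A_b · n = 51.67 × 0.3068 × 7 = 111 kips.
Allowable strength R_n/Ω = 111 / 2 = 55.5 kips.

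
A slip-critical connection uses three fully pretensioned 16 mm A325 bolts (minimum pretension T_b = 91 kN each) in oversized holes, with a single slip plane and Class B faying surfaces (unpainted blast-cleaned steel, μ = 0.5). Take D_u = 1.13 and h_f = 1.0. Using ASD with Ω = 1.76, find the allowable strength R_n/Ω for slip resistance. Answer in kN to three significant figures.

87.6 kN

R_n = μ · D_u · h_f · T_b · n_s · n_b = 0.5 × 1.13 × 1.0 × 91 × 1 × 3 = 154.2 kN.
Allowable strength R_n/Ω = 154.2 / 1.76 = 87.6 kN.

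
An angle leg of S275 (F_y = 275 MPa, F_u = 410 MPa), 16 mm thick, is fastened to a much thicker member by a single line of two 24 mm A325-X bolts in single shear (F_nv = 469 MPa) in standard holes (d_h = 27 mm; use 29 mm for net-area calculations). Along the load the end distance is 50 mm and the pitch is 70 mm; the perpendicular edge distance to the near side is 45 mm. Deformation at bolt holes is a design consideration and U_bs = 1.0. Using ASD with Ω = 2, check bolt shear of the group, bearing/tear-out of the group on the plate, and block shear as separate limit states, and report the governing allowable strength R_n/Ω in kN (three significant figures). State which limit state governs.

212 kN (bolt shear governs)

Bolt shear: A_b = π·24²/4 = 452.4 mm²; R_n = 469 × 452.4 × 2 × 1 / 1000 = 424.3 kN → 424.3 / 2 = 212 kN.
Bearing: edge l_c = 36.5, r_n = 287.3 kN; interior l_c = 43, r_n = 338.5 kN; R_n = 287.3 + 1·338.5 = 625.8 kN → 313 kN.
Block shear: A_gv = 1920, A_nv = 1224, A_nt = 488 mm²; R_n = min(0.6F_uA_nv, 0.6F_yA_gv) + U_bs·F_u·A_nt = 501.2 kN → 251 kN.
Bolt shear governs: 212 kN.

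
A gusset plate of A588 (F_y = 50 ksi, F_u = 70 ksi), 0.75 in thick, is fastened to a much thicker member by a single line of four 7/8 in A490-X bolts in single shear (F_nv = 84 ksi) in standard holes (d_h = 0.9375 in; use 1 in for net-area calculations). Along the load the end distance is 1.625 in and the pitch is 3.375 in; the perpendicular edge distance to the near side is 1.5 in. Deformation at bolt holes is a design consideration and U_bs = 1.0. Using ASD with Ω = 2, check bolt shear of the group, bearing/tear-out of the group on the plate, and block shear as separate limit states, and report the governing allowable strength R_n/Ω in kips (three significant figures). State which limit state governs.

101 kips (bolt shear governs)

Bolt shear: A_b = π·0.875²/4 = 0.6013 in²; R_n = 84 × 0.6013 × 4 × 1 = 202 kips → 202 / 2 = 101 kips.
Bearing: edge l_c = 1.156, r_n = 72.84 kips; interior l_c = 2.438, r_n = 110.3 kips; R_n = 72.84 + 3·110.3 = 403.6 kips → 202 kips.
Block shear: A_gv = 8.812, A_nv = 6.188, A_nt = 0.75 in²; R_n = min(0.6F_uA_nv, 0.6F_yA_gv) + U_bs·F_u·A_nt = 312.4 kips → 156 kips.
Bolt shear governs: 101 kips.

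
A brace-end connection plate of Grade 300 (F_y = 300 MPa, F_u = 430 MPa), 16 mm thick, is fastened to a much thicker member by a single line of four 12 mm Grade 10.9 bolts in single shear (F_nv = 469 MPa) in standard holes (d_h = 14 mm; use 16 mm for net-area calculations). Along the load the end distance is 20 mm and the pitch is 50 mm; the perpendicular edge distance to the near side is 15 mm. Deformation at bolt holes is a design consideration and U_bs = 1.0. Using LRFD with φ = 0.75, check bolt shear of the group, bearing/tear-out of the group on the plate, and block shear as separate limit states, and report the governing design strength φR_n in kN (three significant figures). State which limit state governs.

Bolt shear: A_b = π·12²/4 = 113.1 mm²; R_n = 469 × 113.1 × 4 × 1 / 1000 = 212.2 kN → 0.75 × 212.2 = 159 kN.
Bearing: edge l_c = 13, r_n = 107.3 kN; interior l_c = 36, r_n = 198.1 kN; R_n = 107.3 + 3·198.1 = 701.8 kN → 526 kN.
Block shear: A_gv = 2720, A_nv = 1824, A_nt = 112 mm²; R_n = min(0.6F_uA_nv, 0.6F_yA_gv) + U_bs·F_u·A_nt = 518.8 kN → 389 kN.
Bolt shear governs: 159 kN.

159 kN (bolt shear governs)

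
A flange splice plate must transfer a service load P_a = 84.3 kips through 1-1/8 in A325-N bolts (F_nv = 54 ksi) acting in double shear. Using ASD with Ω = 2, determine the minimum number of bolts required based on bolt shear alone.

2 bolts

A_b = π·1.125²/4 = 0.994 in².
Per-bolt allowable strength R_n/Ω = 54 × 0.994 × 2 / 2 = 53.68 kips.
n ≥ 84.3 / 53.68 = 1.571 → use 2 bolts.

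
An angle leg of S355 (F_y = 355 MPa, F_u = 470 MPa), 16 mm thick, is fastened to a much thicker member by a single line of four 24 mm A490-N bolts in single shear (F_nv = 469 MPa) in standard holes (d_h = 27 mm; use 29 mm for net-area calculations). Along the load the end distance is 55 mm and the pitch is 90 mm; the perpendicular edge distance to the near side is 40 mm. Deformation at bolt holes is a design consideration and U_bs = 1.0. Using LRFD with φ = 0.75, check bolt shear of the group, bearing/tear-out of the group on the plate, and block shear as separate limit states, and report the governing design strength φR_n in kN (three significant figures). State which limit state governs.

637 kN (bolt shear governs)

Bolt shear: A_b = π·24²/4 = 452.4 mm²; R_n = 469 × 452.4 × 4 × 1 / 1000 = 848.7 kN → 0.75 × 848.7 = 637 kN.
Bearing: edge l_c = 41.5, r_n = 374.5 kN; interior l_c = 63, r_n = 433.2 kN; R_n = 374.5 + 3·433.2 = 1674 kN → 1260 kN.
Block shear: A_gv = 5200, A_nv = 3576, A_nt = 408 mm²; R_n = min(0.6F_uA_nv, 0.6F_yA_gv) + U_bs·F_u·A_nt = 1200 kN → 900 kN.
Bolt shear governs: 637 kN.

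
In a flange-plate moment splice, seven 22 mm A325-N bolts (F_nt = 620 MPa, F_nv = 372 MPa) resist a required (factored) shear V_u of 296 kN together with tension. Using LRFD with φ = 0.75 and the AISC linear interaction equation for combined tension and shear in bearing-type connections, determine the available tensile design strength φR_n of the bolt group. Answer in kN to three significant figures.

1120 kN

A_b = π·22²/4 = 380.1 mm²; f_rv = 296 × 1000 / (7 × 380.1) = 111.2 MPa.
F'_nt = 1.3 F_nt − (F_nt / φF_nv) f_rv = 1.3·620 − (620/(0.75·372))·111.2 = 558.8 MPa, capped at F_nt → F'_nt = 558.8 MPa.
R_n = F'_nt · A_b · n = 558.8 × 380.1 × 7 / 1000 = 1487 kN.
Design strength φR_n = 0.75 × 1487 = 1120 kN.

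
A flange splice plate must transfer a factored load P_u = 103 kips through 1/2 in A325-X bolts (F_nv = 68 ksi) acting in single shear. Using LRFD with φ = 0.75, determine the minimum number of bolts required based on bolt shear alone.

11 bolts

A_b = π·0.5²/4 = 0.1963 in².
Per-bolt design strength φR_n = 0.75 × 68 × 0.1963 × 1 = 10.01 kips.
n ≥ 103 / 10.01 = 10.29 → use 11 bolts.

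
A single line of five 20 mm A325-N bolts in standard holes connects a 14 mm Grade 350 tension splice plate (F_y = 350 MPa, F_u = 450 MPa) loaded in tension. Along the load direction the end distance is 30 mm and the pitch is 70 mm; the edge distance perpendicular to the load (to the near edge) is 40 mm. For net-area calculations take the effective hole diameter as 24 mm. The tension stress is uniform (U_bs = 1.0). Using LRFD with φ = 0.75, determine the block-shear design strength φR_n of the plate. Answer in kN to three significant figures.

Shear plane L_v = 30 + 4·70 = 310 mm; A_gv = 310 × 14 = 4340 mm².
A_nv = (310 − 4.5·24) × 14 = 2828 mm².
A_nt = (40 − 0.5·24) × 14 = 392 mm².
0.6 F_u A_nv = 763.6 kN; 0.6 F_y A_gv = 911.4 kN → shear rupture governs the shear term.
R_n = 763.6 + 1.0 × 450 × 392 / 1000 = 940 kN.
Design strength φR_n = 0.75 × 940 = 705 kN.

705 kN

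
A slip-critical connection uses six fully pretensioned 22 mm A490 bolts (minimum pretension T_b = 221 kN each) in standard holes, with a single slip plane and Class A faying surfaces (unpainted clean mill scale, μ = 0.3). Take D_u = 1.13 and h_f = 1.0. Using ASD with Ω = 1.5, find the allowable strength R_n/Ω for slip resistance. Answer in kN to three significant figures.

R_n = μ · D_u · h_f · T_b · n_s · n_b = 0.3 × 1.13 × 1.0 × 221 × 1 × 6 = 449.5 kN.
Allowable strength R_n/Ω = 449.5 / 1.5 = 300 kN.

300 kN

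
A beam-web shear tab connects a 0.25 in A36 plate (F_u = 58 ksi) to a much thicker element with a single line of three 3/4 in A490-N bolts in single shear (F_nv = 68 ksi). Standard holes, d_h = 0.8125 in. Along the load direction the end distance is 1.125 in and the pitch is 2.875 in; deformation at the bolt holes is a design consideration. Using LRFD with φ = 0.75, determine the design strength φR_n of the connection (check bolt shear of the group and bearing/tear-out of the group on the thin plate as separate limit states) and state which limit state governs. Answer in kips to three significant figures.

Bolt shear: A_b = π·0.75²/4 = 0.4418 in²; R_n = 68 × 0.4418 × 3 × 1 = 90.12 kips → 0.75 × 90.12 = 67.6 kips.
Bearing (1.2 l_c t F_u ≤ 2.4 d t F_u): upper limit = 2.4·0.75·0.25·58 = 26.1 kips.
  Edge l_c = 1.125 − 0.8125/2 = 0.7188 → r_n = 12.51 kips; interior l_c = 2.875 − 0.8125 = 2.062 → r_n = 26.1 kips.
  R_n,bearing = 1·12.51 + 2·26.1 = 64.71 kips → 0.75 × 64.71 = 48.5 kips.
Bearing governs: 48.5 kips.

48.5 kips (bearing governs)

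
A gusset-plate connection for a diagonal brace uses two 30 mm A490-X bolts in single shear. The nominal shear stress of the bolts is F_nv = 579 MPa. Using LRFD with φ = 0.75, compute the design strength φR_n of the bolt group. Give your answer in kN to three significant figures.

614 kN

A_b = π × 30² / 4 = 706.9 mm².
R_n = F_nv · A_b · n · n_s = 579 × 706.9 × 2 × 1 / 1000 = 818.5 kN.
Design strength φR_n = 0.75 × 818.5 = 614 kN.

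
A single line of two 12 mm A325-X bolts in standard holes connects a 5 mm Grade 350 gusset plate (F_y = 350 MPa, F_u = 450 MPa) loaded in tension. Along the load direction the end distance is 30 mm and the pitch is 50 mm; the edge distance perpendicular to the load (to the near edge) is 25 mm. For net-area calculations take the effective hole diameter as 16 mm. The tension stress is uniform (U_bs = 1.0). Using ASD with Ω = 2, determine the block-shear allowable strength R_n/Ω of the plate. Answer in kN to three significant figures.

Shear plane L_v = 30 + 1·50 = 80 mm; A_gv = 80 × 5 = 400 mm².
A_nv = (80 − 1.5·16) × 5 = 280 mm².
A_nt = (25 − 0.5·16) × 5 = 85 mm².
0.6 F_u A_nv = 75.6 kN; 0.6 F_y A_gv = 84 kN → shear rupture governs the shear term.
R_n = 75.6 + 1.0 × 450 × 85 / 1000 = 113.9 kN.
Allowable strength R_n/Ω = 113.9 / 2 = 56.9 kN.

56.9 kN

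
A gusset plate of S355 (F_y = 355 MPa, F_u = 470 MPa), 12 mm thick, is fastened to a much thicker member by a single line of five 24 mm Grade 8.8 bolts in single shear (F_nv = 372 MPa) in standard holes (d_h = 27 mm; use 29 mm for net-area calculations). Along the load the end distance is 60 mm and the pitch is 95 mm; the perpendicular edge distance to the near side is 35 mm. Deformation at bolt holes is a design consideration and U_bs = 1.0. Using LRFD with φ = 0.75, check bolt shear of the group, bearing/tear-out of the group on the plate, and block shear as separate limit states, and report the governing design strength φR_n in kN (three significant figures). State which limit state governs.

Bolt shear: A_b = π·24²/4 = 452.4 mm²; R_n = 372 × 452.4 × 5 × 1 / 1000 = 841.4 kN → 0.75 × 841.4 = 631 kN.
Bearing: edge l_c = 46.5, r_n = 314.7 kN; interior l_c = 68, r_n = 324.9 kN; R_n = 314.7 + 4·324.9 = 1614 kN → 1210 kN.
Block shear: A_gv = 5280, A_nv = 3714, A_nt = 246 mm²; R_n = min(0.6F_uA_nv, 0.6F_yA_gv) + U_bs·F_u·A_nt = 1163 kN → 872 kN.
Bolt shear governs: 631 kN.

631 kN (bolt shear governs)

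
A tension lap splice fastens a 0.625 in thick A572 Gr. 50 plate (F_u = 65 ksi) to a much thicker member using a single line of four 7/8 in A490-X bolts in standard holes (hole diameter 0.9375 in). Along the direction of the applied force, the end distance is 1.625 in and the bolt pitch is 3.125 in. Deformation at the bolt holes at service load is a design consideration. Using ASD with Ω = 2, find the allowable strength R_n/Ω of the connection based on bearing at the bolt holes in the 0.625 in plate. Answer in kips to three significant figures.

156 kips

Per bolt r_n = 1.2 l_c t F_u ≤ 2.4 d t F_u; upper limit = 2.4 × 0.875 × 0.625 × 65 = 85.31 kips.
Edge bolt: l_c = 1.625 − 0.9375/2 = 1.156 in → 1.2 × 1.156 × 0.625 × 65 = 56.37 → r_n = 56.37 kips.
Interior bolts: l_c = 3.125 − 0.9375 = 2.188 in → 1.2 × 2.188 × 0.625 × 65 = 106.6 → r_n = 85.31 kips.
R_n = 1 × 56.37 + 3 × 85.31 = 312.3 kips.
Allowable strength R_n/Ω = 312.3 / 2 = 156 kips.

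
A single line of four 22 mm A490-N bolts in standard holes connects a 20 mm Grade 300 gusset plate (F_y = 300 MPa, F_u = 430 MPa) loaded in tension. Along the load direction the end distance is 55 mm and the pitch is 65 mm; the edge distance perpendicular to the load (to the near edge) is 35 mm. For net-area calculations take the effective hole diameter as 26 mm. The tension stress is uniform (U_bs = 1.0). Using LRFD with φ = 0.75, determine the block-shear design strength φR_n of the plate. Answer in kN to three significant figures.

757 kN

Shear plane L_v = 55 + 3·65 = 250 mm; A_gv = 250 × 20 = 5000 mm².
A_nv = (250 − 3.5·26) × 20 = 3180 mm².
A_nt = (35 − 0.5·26) × 20 = 440 mm².
0.6 F_u A_nv = 820.4 kN; 0.6 F_y A_gv = 900 kN → shear rupture governs the shear term.
R_n = 820.4 + 1.0 × 430 × 440 / 1000 = 1010 kN.
Design strength φR_n = 0.75 × 1010 = 757 kN.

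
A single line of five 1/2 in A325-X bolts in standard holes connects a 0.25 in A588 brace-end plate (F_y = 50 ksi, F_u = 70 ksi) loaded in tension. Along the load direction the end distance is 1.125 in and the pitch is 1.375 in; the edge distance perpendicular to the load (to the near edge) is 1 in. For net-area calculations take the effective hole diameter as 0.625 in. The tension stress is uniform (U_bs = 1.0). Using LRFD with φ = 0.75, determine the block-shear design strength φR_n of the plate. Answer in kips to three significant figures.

Shear plane L_v = 1.125 + 4·1.375 = 6.625 in; A_gv = 6.625 × 0.25 = 1.656 in².
A_nv = (6.625 − 4.5·0.625) × 0.25 = 0.9531 in².
A_nt = (1 − 0.5·0.625) × 0.25 = 0.1719 in².
0.6 F_u A_nv = 40.03 kips; 0.6 F_y A_gv = 49.69 kips → shear rupture governs the shear term.
R_n = 40.03 + 1.0 × 70 × 0.1719 = 52.06 kips.
Design strength φR_n = 0.75 × 52.06 = 39 kips.

39 kips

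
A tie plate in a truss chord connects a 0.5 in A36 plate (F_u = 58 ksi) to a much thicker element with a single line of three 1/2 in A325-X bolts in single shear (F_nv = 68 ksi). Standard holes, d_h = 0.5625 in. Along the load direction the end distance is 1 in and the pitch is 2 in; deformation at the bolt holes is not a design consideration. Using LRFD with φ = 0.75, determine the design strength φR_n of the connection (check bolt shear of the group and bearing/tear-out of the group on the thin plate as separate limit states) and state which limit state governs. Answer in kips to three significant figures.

30 kips (bolt shear governs)

Bolt shear: A_b = π·0.5²/4 = 0.1963 in²; R_n = 68 × 0.1963 × 3 × 1 = 40.06 kips → 0.75 × 40.06 = 30 kips.
Bearing (1.5 l_c t F_u ≤ 3.0 d t F_u): upper limit = 3.0·0.5·0.5·58 = 43.5 kips.
  Edge l_c = 1 − 0.5625/2 = 0.7188 → r_n = 31.27 kips; interior l_c = 2 − 0.5625 = 1.438 → r_n = 43.5 kips.
  R_n,bearing = 1·31.27 + 2·43.5 = 118.3 kips → 0.75 × 118.3 = 88.7 kips.
Bolt shear governs: 30 kips.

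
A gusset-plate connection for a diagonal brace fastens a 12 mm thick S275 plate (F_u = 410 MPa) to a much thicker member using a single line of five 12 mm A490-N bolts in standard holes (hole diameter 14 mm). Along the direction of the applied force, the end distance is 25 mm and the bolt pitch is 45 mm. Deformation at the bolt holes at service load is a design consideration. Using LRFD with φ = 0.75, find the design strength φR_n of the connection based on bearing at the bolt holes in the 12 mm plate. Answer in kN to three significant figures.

Per bolt r_n = 1.2 l_c t F_u ≤ 2.4 d t F_u; upper limit = 2.4 × 12 × 12 × 410 / 1000 = 141.7 kN.
Edge bolt: l_c = 25 − 14/2 = 18 mm → 1.2 × 18 × 12 × 410 / 1000 = 106.3 → r_n = 106.3 kN.
Interior bolts: l_c = 45 − 14 = 31 mm → 1.2 × 31 × 12 × 410 / 1000 = 183 → r_n = 141.7 kN.
R_n = 1 × 106.3 + 4 × 141.7 = 673.1 kN.
Design strength φR_n = 0.75 × 673.1 = 505 kN.

505 kN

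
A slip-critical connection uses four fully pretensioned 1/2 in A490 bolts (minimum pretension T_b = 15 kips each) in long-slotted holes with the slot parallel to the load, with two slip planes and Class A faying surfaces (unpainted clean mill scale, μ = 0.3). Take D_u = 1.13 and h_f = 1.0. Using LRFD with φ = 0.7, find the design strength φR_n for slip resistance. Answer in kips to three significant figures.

R_n = μ · D_u · h_f · T_b · n_s · n_b = 0.3 × 1.13 × 1.0 × 15 × 2 × 4 = 40.68 kips.
Design strength φR_n = 0.7 × 40.68 = 28.5 kips.

28.5 kips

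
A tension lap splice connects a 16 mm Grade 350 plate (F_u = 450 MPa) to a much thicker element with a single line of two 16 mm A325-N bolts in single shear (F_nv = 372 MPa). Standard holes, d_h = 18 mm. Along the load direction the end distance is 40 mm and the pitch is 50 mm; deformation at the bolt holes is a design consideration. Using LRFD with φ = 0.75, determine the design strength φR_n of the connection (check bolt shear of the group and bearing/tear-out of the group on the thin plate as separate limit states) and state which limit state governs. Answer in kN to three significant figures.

Bolt shear: A_b = π·16²/4 = 201.1 mm²; R_n = 372 × 201.1 × 2 × 1 / 1000 = 149.6 kN → 0.75 × 149.6 = 112 kN.
Bearing (1.2 l_c t F_u ≤ 2.4 d t F_u): upper limit = 2.4·16·16·450 / 1000 = 276.5 kN.
  Edge l_c = 40 − 18/2 = 31 → r_n = 267.8 kN; interior l_c = 50 − 18 = 32 → r_n = 276.5 kN.
  R_n,bearing = 1·267.8 + 1·276.5 = 544.3 kN → 0.75 × 544.3 = 408 kN.
Bolt shear governs: 112 kN.

112 kN (bolt shear governs)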